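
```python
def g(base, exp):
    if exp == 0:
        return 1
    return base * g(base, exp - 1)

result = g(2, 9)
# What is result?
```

g(2, 9) = 2 * 2 * 2 * 2 * 2 * 2 * 2 * 2 * 2 = 512

Answer: 512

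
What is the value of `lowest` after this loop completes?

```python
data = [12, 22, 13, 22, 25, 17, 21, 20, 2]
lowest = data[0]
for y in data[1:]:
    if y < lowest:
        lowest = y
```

Minimum of [12, 22, 13, 22, 25, 17, 21, 20, 2]
`lowest` takes the values: 12 → 2

Answer: 2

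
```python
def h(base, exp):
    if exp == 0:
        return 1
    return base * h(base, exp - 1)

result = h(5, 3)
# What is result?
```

h(5, 3) = 5 * 5 * 5 = 125

Answer: 125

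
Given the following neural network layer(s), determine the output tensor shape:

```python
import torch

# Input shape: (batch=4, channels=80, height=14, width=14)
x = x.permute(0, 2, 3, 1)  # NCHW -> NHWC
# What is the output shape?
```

Input: (4, 80, 14, 14) -> Output: (4, 14, 14, 80)

Answer: (4, 14, 14, 80)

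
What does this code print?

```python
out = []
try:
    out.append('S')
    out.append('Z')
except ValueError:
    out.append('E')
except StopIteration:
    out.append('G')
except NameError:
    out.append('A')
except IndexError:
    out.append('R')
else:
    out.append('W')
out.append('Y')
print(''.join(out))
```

Execution trace: 'S' (try body) → 'Z' (try body, no exception) → 'W' (else) → 'Y' (after the try/except). Output: SZWY

Answer: SZWY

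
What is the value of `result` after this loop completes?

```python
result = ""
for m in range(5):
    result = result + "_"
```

Repeat '_' 5 times
`result` takes the values: "" → "_" → "__" → "___" → "____" → "_____"

Answer: "_____"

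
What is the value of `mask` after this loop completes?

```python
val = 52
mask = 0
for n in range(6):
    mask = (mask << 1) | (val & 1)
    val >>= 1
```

Reverse lowest 6 bits of 52
`mask` takes the values: 0 → 1 → 2 → 5 → 11

Answer: 11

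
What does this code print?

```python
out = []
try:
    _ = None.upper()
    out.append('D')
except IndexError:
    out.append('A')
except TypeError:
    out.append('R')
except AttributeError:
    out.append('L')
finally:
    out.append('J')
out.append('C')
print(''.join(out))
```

Execution trace: 'L' (except AttributeError) → 'J' (finally) → 'C' (after the try/except). Output: LJC

Answer: LJC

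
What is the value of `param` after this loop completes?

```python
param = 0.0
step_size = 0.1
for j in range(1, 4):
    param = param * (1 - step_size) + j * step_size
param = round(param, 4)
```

Moving average with lr=0.1
`param` takes the values: 0.0 → 0.1 → 0.29 → 0.561

Answer: 0.561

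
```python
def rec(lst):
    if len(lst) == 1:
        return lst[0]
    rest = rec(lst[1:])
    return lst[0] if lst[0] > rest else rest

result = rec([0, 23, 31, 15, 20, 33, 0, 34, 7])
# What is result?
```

Recursive max over [0, 23, 31, 15, 20, 33, 0, 34, 7] = 34

Answer: 34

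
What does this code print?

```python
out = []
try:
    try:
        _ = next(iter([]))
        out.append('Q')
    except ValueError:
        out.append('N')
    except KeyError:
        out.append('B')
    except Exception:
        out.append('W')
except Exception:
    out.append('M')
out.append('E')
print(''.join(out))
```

Execution trace: 'W' (inner except Exception) → 'E' (after the try/except). Output: WE

Answer: WE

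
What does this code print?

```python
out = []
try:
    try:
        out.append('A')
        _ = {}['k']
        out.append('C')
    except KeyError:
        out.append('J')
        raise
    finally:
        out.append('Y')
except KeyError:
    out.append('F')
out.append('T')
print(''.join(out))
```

Execution trace: 'A' (inner try body) → 'J' (inner except KeyError) → 'Y' (inner finally) → 'F' (outer except KeyError) → 'T' (after the try/except). Output: AJYFT

Answer: AJYFT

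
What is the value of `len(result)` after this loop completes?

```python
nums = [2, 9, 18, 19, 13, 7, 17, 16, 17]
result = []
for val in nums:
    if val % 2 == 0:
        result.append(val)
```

Count even numbers in [2, 9, 18, 19, 13, 7, 17, 16, 17]
`result` takes the values: [] → [2] → [2, 18] → [2, 18, 16]
So `len(result)` = 3

Answer: 3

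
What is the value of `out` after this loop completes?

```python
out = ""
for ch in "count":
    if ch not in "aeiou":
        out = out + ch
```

Remove vowels from 'count'
`out` takes the values: "" → "c" → "cn" → "cnt"

Answer: "cnt"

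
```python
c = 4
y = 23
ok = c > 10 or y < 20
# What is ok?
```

Trace:
`c = 4` → c = 4
`y = 23` → y = 23
`ok = c > 10 or y < 20` → ok = False
So ok = False

Answer: False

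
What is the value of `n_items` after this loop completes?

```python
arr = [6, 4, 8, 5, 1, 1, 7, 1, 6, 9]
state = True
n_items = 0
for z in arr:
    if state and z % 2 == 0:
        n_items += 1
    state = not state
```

Count even values at even positions
`n_items` takes the values: 0 → 1 → 2 → 3

Answer: 3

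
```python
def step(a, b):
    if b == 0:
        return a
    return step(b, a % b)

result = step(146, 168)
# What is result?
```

step(146, 168) -> step(168, 146) -> step(146, 22) -> step(22, 14) -> step(14, 8) -> step(8, 6) -> step(6, 2) -> step(2, 0) -> 2

Answer: 2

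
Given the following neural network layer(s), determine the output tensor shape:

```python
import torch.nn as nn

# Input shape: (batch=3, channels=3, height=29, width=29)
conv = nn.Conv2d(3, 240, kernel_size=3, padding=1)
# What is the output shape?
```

Input: (3, 3, 29, 29) -> Output: (3, 240, 29, 29)

Answer: (3, 240, 29, 29)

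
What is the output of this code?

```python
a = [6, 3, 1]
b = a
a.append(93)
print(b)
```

Key concept: basic list aliasing.
Step by step:
`a = [6, 3, 1]` → a = [6, 3, 1]
`b = a` → b = [6, 3, 1] (same object as a)
`a.append(93)` → a = [6, 3, 1, 93] (same object as b); b = [6, 3, 1, 93] (same object as a)
`print(b)` → prints [6, 3, 1, 93]

Answer: [6, 3, 1, 93]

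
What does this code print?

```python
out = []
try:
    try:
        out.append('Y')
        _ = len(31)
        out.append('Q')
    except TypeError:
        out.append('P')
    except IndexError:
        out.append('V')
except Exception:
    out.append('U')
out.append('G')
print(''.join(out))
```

Execution trace: 'Y' (inner try body) → 'P' (inner except TypeError) → 'G' (after the try/except). Output: YPG

Answer: YPG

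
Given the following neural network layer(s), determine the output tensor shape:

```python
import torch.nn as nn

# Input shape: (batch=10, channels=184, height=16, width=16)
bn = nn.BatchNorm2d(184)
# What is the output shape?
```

Input: (10, 184, 16, 16) -> Output: (10, 184, 16, 16)

Answer: (10, 184, 16, 16)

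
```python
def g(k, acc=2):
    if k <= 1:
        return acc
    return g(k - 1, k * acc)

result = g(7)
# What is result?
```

Accumulator trace (n, acc): (7, 2) -> (6, 14) -> (5, 84) -> (4, 420) -> (3, 1680) -> (2, 5040) -> (1, 10080) -> return 10080

Answer: 10080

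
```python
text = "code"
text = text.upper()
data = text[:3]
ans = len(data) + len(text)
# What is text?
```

Trace:
`text = "code"` → text = 'code'
`text = text.upper()` → text = 'CODE'
`data = text[:3]` → data = 'COD'
`ans = len(data) + len(text)` → ans = 7
So text = 'CODE'

Answer: 'CODE'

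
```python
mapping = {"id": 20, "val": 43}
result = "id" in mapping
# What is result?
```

Trace:
`mapping = {"id": 20, "val": 43}` → mapping = {'id': 20, 'val': 43}
`result = "id" in mapping` → result = True
So result = True

Answer: True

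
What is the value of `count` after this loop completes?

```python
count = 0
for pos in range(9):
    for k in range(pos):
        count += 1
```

Triangle number: 0+1+2+...+8
`count` takes the values: 0 → 1 → 2 → 3 → 4 → 5 → 6 → 7 → 8 → 9 → 10 → 11 → 12 → 13 → 14 → 15 → 16 → 17 → 18 → 19 → 20 → 21 → 22 → 23 → 24 → 25 → 26 → 27 → 28 → 29 → 30 → 31 → 32 → 33 → 34 → 35 → 36

Answer: 36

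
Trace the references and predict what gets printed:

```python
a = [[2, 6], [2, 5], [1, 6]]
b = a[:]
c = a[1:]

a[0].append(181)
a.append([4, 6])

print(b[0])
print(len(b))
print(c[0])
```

Key concept: slice with nested mutation.
Step by step:
`a = [[2, 6], [2, 5], [1, 6]]` → a = [[2, 6], [2, 5], [1, 6]]
`b = a[:]` → b = [[2, 6], [2, 5], [1, 6]]
`c = a[1:]` → c = [[2, 5], [1, 6]]
`a[0].append(181)` → a = [[2, 6, 181], [2, 5], [1, 6]]; b = [[2, 6, 181], [2, 5], [1, 6]]
`a.append([4, 6])` → a = [[2, 6, 181], [2, 5], [1, 6], [4, 6]]
`print(b[0])` → prints [2, 6, 181]
`print(len(b))` → prints 3
`print(c[0])` → prints [2, 5]

Answer:
[2, 6, 181]
3
[2, 5]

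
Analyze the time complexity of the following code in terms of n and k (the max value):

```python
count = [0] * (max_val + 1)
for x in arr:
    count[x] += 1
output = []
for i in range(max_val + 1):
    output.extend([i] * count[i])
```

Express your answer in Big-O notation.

This is Counting sort (k = max value). Time complexity: O(n + k).

Answer: O(n + k)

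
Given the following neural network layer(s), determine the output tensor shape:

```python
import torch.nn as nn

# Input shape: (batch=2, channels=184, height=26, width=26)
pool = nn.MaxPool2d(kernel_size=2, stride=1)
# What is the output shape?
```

Input: (2, 184, 26, 26) -> Output: (2, 184, 25, 25)

Answer: (2, 184, 25, 25)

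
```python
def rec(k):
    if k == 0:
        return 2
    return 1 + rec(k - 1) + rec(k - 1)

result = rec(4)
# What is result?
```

rec(k) = 1 + 2·rec(k-1), rec(0)=2. Closed form: (2+1)·2^4 - 1 = 47.

Answer: 47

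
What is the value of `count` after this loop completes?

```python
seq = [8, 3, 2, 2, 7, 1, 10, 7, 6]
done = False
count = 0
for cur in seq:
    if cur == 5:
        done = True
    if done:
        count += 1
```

Count elements after first 5 in [8, 3, 2, 2, 7, 1, 10, 7, 6]
`count` takes the values: 0

Answer: 0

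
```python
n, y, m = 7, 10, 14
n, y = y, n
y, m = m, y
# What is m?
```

Trace:
`n, y, m = 7, 10, 14` → n = 7; y = 10; m = 14
`n, y = y, n` → n = 10; y = 7
`y, m = m, y` → y = 14; m = 7
So m = 7

Answer: 7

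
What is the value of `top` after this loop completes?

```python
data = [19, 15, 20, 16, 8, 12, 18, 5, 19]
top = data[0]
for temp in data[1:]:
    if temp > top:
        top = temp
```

Maximum of [19, 15, 20, 16, 8, 12, 18, 5, 19]
`top` takes the values: 19 → 20

Answer: 20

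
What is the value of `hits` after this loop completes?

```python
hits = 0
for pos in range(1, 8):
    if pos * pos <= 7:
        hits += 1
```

Count numbers where pos² ≤ 7
`hits` takes the values: 0 → 1 → 2

Answer: 2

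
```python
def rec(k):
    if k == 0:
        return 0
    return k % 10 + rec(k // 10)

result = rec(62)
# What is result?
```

Sum of digits of 62: 2 + 6 = 8

Answer: 8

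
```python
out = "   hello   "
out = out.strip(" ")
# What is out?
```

Trace:
`out = "   hello   "` → out = '   hello   '
`out = out.strip(" ")` → out = 'hello'
So out = 'hello'

Answer: 'hello'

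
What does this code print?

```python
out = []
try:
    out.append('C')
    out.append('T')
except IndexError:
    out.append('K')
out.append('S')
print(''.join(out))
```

Execution trace: 'C' (try body) → 'T' (try body, no exception) → 'S' (after the try/except). Output: CTS

Answer: CTS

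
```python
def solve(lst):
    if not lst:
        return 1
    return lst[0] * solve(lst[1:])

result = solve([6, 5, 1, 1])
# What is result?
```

Product over [6, 5, 1, 1] = 6 * 5 * 1 * 1 = 30

Answer: 30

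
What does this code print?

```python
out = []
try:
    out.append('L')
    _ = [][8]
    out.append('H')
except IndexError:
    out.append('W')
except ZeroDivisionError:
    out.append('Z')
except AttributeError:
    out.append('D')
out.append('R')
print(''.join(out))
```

Execution trace: 'L' (try body) → 'W' (except IndexError) → 'R' (after the try/except). Output: LWR

Answer: LWR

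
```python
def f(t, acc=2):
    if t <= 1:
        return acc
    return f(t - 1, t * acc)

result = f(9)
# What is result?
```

Accumulator trace (n, acc): (9, 2) -> (8, 18) -> (7, 144) -> (6, 1008) -> (5, 6048) -> (4, 30240) -> (3, 120960) -> (2, 362880) -> (1, 725760) -> return 725760

Answer: 725760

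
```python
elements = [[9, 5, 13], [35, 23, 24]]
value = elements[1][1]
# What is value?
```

Trace:
`elements = [[9, 5, 13], [35, 23, 24]]` → elements = [[9, 5, 13], [35, 23, 24]]
`value = elements[1][1]` → value = 23
So value = 23

Answer: 23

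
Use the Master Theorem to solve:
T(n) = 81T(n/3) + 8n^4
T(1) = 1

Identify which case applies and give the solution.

a=81, b=3, f(n)=8n^4. log_3(81) = 4. Since c=4 = 4, Case 2 applies: T(n) = Θ(n^log_b(a) · log n) = O(n^4 log n).

Answer: O(n^4 log n) - Case 2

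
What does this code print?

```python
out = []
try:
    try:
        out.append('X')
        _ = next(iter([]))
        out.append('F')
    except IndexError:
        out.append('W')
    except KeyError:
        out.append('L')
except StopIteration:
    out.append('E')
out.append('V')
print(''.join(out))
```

Execution trace: 'X' (try body) → 'E' (outer except StopIteration) → 'V' (after the try/except). Output: XEV

Answer: XEV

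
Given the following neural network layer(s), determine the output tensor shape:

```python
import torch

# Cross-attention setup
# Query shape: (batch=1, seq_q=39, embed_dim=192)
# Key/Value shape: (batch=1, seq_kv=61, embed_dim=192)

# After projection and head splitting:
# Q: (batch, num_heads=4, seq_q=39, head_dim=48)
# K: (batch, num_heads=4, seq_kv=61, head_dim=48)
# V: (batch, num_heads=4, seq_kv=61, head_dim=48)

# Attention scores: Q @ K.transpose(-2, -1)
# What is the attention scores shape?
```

Input: (1, 39, 192) -> Output: (1, 4, 39, 61)

Answer: (1, 4, 39, 61)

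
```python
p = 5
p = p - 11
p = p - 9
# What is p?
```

Trace:
`p = 5` → p = 5
`p = p - 11` → p = -6
`p = p - 9` → p = -15
So p = -15

Answer: -15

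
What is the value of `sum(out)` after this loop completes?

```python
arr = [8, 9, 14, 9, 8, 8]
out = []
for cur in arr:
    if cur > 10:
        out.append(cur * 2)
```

Sum of doubled values > 10
`out` takes the values: [] → [28]
So `sum(out)` = 28

Answer: 28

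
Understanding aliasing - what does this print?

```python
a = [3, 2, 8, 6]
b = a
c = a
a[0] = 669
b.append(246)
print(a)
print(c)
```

Key concept: multiple aliases.
Step by step:
`a = [3, 2, 8, 6]` → a = [3, 2, 8, 6]
`b = a` → b = [3, 2, 8, 6] (same object as a)
`c = a` → c = [3, 2, 8, 6] (same object as a, b)
`a[0] = 669` → a = [669, 2, 8, 6] (same object as b, c); b = [669, 2, 8, 6] (same object as a, c); c = [669, 2, 8, 6] (same object as a, b)
`b.append(246)` → a = [669, 2, 8, 6, 246] (same object as b, c); b = [669, 2, 8, 6, 246] (same object as a, c); c = [669, 2, 8, 6, 246] (same object as a, b)
`print(a)` → prints [669, 2, 8, 6, 246]
`print(c)` → prints [669, 2, 8, 6, 246]

Answer:
[669, 2, 8, 6, 246]
[669, 2, 8, 6, 246]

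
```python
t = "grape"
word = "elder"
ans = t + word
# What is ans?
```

Trace:
`t = "grape"` → t = 'grape'
`word = "elder"` → word = 'elder'
`ans = t + word` → ans = 'grapeelder'
So ans = 'grapeelder'

Answer: 'grapeelder'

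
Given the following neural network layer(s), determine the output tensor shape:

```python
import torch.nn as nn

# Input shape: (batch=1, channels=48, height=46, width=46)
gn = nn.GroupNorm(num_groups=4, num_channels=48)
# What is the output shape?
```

Input: (1, 48, 46, 46) -> Output: (1, 48, 46, 46)

Answer: (1, 48, 46, 46)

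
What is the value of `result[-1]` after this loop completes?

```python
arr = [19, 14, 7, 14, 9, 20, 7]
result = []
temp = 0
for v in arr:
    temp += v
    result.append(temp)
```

Cumulative sum ends at 90
`result` takes the values: [] → [19] → [19, 33] → [19, 33, 40] → [19, 33, 40, 54] → [19, 33, 40, 54, 63] → [19, 33, 40, 54, 63, 83] → [19, 33, 40, 54, 63, 83, 90]
So `result[-1]` = 90

Answer: 90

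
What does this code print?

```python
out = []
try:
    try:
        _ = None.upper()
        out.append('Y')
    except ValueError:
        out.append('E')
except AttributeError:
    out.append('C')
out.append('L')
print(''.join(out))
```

Execution trace: 'C' (outer except AttributeError) → 'L' (after the try/except). Output: CL

Answer: CL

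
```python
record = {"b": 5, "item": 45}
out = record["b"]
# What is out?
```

Trace:
`record = {"b": 5, "item": 45}` → record = {'b': 5, 'item': 45}
`out = record["b"]` → out = 5
So out = 5

Answer: 5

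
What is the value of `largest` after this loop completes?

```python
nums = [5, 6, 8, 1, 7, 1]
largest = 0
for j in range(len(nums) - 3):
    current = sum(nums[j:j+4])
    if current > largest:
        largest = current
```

Max sum of 4-element window in [5, 6, 8, 1, 7, 1]
`largest` takes the values: 0 → 20 → 22

Answer: 22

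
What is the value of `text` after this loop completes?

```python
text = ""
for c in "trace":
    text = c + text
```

Reverse 'trace'
`text` takes the values: "" → "t" → "rt" → "art" → "cart" → "ecart"

Answer: "ecart"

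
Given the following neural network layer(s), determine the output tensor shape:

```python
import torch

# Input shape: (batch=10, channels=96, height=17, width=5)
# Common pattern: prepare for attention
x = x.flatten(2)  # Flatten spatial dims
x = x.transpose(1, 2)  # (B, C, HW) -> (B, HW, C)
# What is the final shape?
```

Input: (10, 96, 17, 5) -> after flatten(2): (10, 96, 85) -> Output: (10, 85, 96)

Answer: (10, 85, 96)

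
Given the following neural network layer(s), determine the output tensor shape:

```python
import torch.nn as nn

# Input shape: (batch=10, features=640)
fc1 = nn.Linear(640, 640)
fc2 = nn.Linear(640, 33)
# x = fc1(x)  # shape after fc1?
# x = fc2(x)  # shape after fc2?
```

Input: (10, 640) -> after fc1: (10, 640) -> Output: (10, 33)

Answer: (10, 33)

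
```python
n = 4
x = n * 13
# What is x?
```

Trace:
`n = 4` → n = 4
`x = n * 13` → x = 52
So x = 52

Answer: 52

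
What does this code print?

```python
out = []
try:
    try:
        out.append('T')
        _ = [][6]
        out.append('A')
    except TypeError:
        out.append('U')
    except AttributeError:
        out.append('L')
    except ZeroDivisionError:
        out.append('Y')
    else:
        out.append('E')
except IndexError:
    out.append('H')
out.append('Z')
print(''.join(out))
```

Execution trace: 'T' (try body) → 'H' (outer except IndexError) → 'Z' (after the try/except). Output: THZ

Answer: THZ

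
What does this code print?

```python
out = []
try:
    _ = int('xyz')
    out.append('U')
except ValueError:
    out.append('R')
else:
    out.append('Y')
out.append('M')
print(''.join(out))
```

Execution trace: 'R' (except ValueError) → 'M' (after the try/except). Output: RM

Answer: RM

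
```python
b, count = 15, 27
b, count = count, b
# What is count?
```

Trace:
`b, count = 15, 27` → b = 15; count = 27
`b, count = count, b` → b = 27; count = 15
So count = 15

Answer: 15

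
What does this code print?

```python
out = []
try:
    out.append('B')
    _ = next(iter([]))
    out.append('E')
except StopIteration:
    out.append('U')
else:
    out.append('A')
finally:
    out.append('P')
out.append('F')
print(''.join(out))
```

Execution trace: 'B' (try body) → 'U' (except StopIteration) → 'P' (finally) → 'F' (after the try/except). Output: BUPF

Answer: BUPF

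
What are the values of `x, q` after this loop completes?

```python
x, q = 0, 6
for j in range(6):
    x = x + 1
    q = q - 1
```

x goes 0→6, q goes 6→0
`x, q` takes the values: (0, 6) → (1, 6) → (1, 5) → (2, 5) → (2, 4) → (3, 4) → (3, 3) → (4, 3) → (4, 2) → (5, 2) → (5, 1) → (6, 1) → (6, 0)

Answer: 6, 0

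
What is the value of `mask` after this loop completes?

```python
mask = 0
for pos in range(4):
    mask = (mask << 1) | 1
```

Build 4 consecutive 1-bits: 0b1111
`mask` takes the values: 0 → 1 → 3 → 7 → 15

Answer: 15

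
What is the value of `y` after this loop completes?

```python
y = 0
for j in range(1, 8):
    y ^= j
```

XOR of 1 to 7
`y` takes the values: 0 → 1 → 3 → 0 → 4 → 1 → 7 → 0

Answer: 0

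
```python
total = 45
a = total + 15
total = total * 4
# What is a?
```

Trace:
`total = 45` → total = 45
`a = total + 15` → a = 60
`total = total * 4` → total = 180
So a = 60

Answer: 60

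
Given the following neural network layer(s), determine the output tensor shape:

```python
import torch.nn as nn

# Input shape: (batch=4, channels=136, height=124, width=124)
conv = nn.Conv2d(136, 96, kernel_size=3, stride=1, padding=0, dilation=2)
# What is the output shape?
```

Input: (4, 136, 124, 124) -> Output: (4, 96, 120, 120)

Answer: (4, 96, 120, 120)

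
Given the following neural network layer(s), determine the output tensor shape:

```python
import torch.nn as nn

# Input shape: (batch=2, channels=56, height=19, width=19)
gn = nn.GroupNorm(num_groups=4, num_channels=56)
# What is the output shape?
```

Input: (2, 56, 19, 19) -> Output: (2, 56, 19, 19)

Answer: (2, 56, 19, 19)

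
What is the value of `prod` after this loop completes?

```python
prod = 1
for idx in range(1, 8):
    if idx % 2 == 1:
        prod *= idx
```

Product of odd numbers 1 to 7
`prod` takes the values: 1 → 3 → 15 → 105

Answer: 105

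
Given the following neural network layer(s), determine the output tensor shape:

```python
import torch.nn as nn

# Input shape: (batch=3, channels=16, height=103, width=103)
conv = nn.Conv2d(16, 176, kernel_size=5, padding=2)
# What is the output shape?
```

Input: (3, 16, 103, 103) -> Output: (3, 176, 103, 103)

Answer: (3, 176, 103, 103)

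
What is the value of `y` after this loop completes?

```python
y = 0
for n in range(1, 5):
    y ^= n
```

XOR of 1 to 4
`y` takes the values: 0 → 1 → 3 → 0 → 4

Answer: 4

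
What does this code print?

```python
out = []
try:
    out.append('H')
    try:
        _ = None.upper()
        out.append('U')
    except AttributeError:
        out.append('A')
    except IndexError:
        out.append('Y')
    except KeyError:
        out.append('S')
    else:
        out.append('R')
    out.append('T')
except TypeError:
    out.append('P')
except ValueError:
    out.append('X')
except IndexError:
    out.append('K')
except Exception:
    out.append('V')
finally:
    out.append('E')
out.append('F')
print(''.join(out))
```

Execution trace: 'H' (try body) → 'A' (inner except AttributeError) → 'T' (try body, no exception) → 'E' (finally) → 'F' (after the try/except). Output: HATEF

Answer: HATEF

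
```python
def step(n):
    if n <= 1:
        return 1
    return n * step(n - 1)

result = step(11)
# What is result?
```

step(11) = 11 * 10 * 9 * 8 * 7 * 6 * 5 * 4 * 3 * 2 * 1 = 39916800

Answer: 39916800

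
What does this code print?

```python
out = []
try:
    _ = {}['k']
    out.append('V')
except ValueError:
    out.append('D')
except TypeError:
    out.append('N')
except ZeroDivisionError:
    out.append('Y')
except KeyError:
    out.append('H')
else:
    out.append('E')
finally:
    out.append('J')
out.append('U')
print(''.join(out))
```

Execution trace: 'H' (except KeyError) → 'J' (finally) → 'U' (after the try/except). Output: HJU

Answer: HJU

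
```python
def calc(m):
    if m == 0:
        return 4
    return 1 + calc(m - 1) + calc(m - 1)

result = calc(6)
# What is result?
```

calc(m) = 1 + 2·calc(m-1), calc(0)=4. Closed form: (4+1)·2^6 - 1 = 319.

Answer: 319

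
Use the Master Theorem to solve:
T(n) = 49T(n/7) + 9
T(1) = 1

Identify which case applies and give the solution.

a=49, b=7, f(n)=9. log_7(49) = 2. Since c=0 < 2, Case 1 applies: T(n) = Θ(n^log_b(a)) = O(n^2).

Answer: O(n^2) - Case 1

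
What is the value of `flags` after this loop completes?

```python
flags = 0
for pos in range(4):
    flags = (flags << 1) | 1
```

Build 4 consecutive 1-bits: 0b1111
`flags` takes the values: 0 → 1 → 3 → 7 → 15

Answer: 15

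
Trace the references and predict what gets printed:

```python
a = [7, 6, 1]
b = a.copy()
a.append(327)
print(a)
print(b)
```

Key concept: list.copy() creates independent copy.
Step by step:
`a = [7, 6, 1]` → a = [7, 6, 1]
`b = a.copy()` → b = [7, 6, 1]
`a.append(327)` → a = [7, 6, 1, 327]
`print(a)` → prints [7, 6, 1, 327]
`print(b)` → prints [7, 6, 1]

Answer:
[7, 6, 1, 327]
[7, 6, 1]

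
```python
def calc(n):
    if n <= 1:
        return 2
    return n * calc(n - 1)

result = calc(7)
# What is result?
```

calc(7) = 7 * 6 * 5 * 4 * 3 * 2 * 2 = 10080

Answer: 10080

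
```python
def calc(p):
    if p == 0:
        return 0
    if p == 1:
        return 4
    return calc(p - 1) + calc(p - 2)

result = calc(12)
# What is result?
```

Build up from base cases: calc(0)=0, calc(1)=4, calc(2)=4, calc(3)=8, calc(4)=12, calc(5)=20, calc(6)=32, ..., calc(12)=576

Answer: 576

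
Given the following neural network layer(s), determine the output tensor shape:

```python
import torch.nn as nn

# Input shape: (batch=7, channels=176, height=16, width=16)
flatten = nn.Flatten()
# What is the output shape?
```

Input: (7, 176, 16, 16) -> Output: (7, 45056)

Answer: (7, 45056)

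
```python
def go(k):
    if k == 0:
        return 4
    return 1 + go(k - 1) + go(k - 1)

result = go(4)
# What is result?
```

go(k) = 1 + 2·go(k-1), go(0)=4. Closed form: (4+1)·2^4 - 1 = 79.

Answer: 79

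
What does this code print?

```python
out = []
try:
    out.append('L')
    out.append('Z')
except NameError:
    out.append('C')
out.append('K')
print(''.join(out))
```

Execution trace: 'L' (try body) → 'Z' (try body, no exception) → 'K' (after the try/except). Output: LZK

Answer: LZK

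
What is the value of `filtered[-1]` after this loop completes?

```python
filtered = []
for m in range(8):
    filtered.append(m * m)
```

Last element of squares 0 to 7
`filtered` takes the values: [] → [0] → [0, 1] → [0, 1, 4] → [0, 1, 4, 9] → [0, 1, 4, 9, 16] → [0, 1, 4, 9, 16, 25] → [0, 1, 4, 9, 16, 25, 36] → [0, 1, 4, 9, 16, 25, 36, 49]
So `filtered[-1]` = 49

Answer: 49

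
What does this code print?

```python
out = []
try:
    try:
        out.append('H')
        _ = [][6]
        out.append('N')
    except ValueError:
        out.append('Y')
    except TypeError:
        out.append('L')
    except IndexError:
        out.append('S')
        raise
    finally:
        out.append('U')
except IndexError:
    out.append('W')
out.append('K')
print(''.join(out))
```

Execution trace: 'H' (inner try body) → 'S' (inner except IndexError) → 'U' (inner finally) → 'W' (outer except IndexError) → 'K' (after the try/except). Output: HSUWK

Answer: HSUWK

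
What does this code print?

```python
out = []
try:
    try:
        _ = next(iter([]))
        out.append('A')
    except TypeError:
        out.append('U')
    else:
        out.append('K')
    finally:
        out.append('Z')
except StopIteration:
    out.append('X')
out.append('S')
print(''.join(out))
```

Execution trace: 'Z' (finally) → 'X' (outer except StopIteration) → 'S' (after the try/except). Output: ZXS

Answer: ZXS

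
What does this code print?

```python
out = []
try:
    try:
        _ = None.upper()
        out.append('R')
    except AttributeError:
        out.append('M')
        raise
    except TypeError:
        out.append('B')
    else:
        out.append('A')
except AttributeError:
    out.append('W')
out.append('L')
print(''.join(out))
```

Execution trace: 'M' (inner except AttributeError) → 'W' (outer except AttributeError) → 'L' (after the try/except). Output: MWL

Answer: MWL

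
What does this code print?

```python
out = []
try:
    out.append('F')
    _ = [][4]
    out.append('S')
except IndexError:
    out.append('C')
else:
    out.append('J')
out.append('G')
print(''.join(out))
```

Execution trace: 'F' (try body) → 'C' (except IndexError) → 'G' (after the try/except). Output: FCG

Answer: FCG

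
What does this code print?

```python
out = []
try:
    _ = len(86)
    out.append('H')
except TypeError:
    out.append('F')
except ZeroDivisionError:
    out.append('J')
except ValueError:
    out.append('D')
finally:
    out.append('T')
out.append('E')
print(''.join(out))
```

Execution trace: 'F' (except TypeError) → 'T' (finally) → 'E' (after the try/except). Output: FTE

Answer: FTE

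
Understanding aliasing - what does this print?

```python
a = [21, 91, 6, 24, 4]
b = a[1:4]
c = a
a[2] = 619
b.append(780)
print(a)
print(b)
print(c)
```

Key concept: slice vs alias.
Step by step:
`a = [21, 91, 6, 24, 4]` → a = [21, 91, 6, 24, 4]
`b = a[1:4]` → b = [91, 6, 24]
`c = a` → c = [21, 91, 6, 24, 4] (same object as a)
`a[2] = 619` → a = [21, 91, 619, 24, 4] (same object as c); c = [21, 91, 619, 24, 4] (same object as a)
`b.append(780)` → b = [91, 6, 24, 780]
`print(a)` → prints [21, 91, 619, 24, 4]
`print(b)` → prints [91, 6, 24, 780]
`print(c)` → prints [21, 91, 619, 24, 4]

Answer:
[21, 91, 619, 24, 4]
[91, 6, 24, 780]
[21, 91, 619, 24, 4]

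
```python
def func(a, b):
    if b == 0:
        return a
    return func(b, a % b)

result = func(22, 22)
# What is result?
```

func(22, 22) -> func(22, 0) -> 22

Answer: 22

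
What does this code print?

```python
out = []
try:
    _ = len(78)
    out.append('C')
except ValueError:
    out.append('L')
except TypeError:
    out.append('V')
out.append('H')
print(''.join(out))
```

Execution trace: 'V' (except TypeError) → 'H' (after the try/except). Output: VH

Answer: VH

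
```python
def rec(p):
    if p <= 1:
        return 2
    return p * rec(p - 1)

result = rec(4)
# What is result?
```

rec(4) = 4 * 3 * 2 * 2 = 48

Answer: 48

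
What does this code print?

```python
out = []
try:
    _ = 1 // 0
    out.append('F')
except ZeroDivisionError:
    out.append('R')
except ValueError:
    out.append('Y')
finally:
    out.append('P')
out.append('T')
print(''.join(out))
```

Execution trace: 'R' (except ZeroDivisionError) → 'P' (finally) → 'T' (after the try/except). Output: RPT

Answer: RPT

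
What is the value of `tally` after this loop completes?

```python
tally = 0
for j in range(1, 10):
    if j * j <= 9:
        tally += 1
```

Count numbers where j² ≤ 9
`tally` takes the values: 0 → 1 → 2 → 3

Answer: 3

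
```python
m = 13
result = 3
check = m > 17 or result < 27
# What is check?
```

Trace:
`m = 13` → m = 13
`result = 3` → result = 3
`check = m > 17 or result < 27` → check = True
So check = True

Answer: True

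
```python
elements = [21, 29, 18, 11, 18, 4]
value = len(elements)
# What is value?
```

Trace:
`elements = [21, 29, 18, 11, 18, 4]` → elements = [21, 29, 18, 11, 18, 4]
`value = len(elements)` → value = 6
So value = 6

Answer: 6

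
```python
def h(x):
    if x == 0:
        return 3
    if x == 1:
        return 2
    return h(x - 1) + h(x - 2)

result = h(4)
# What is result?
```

Build up from base cases: h(0)=3, h(1)=2, h(2)=5, h(3)=7, h(4)=12

Answer: 12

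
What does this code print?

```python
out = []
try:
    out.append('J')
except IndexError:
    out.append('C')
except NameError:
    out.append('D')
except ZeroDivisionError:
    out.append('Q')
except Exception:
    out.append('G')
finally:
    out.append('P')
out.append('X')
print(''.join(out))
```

Execution trace: 'J' (try body, no exception) → 'P' (finally) → 'X' (after the try/except). Output: JPX

Answer: JPX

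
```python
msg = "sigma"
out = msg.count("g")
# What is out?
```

Trace:
`msg = "sigma"` → msg = 'sigma'
`out = msg.count("g")` → out = 1
So out = 1

Answer: 1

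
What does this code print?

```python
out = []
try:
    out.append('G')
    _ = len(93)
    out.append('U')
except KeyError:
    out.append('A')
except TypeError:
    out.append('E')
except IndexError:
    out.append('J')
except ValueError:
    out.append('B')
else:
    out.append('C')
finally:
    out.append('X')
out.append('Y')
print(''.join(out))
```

Execution trace: 'G' (try body) → 'E' (except TypeError) → 'X' (finally) → 'Y' (after the try/except). Output: GEXY

Answer: GEXY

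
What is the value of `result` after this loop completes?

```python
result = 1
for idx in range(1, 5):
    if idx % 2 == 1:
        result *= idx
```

Product of odd numbers 1 to 4
`result` takes the values: 1 → 3

Answer: 3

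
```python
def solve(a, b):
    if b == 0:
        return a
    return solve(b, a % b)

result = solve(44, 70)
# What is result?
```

solve(44, 70) -> solve(70, 44) -> solve(44, 26) -> solve(26, 18) -> solve(18, 8) -> solve(8, 2) -> solve(2, 0) -> 2

Answer: 2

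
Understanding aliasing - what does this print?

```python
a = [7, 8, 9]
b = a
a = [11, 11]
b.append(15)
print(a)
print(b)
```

Key concept: rebinding vs mutation: a is rebound to a new list, b still points at the original.
Step by step:
`a = [7, 8, 9]` → a = [7, 8, 9]
`b = a` → b = [7, 8, 9] (same object as a)
`a = [11, 11]` → a = [11, 11]
`b.append(15)` → b = [7, 8, 9, 15]
`print(a)` → prints [11, 11]
`print(b)` → prints [7, 8, 9, 15]

Answer:
[11, 11]
[7, 8, 9, 15]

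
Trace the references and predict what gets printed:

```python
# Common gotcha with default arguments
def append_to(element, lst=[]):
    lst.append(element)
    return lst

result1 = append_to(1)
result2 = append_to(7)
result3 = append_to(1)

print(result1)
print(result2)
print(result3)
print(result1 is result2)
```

Key concept: mutable default argument gotcha.
Step by step:
`result1 = append_to(1)` → result1 = [1]
`result2 = append_to(7)` → result1 = [1, 7] (same object as result2); result2 = [1, 7] (same object as result1)
`result3 = append_to(1)` → result1 = [1, 7, 1] (same object as result2, result3); result2 = [1, 7, 1] (same object as result1, result3); result3 = [1, 7, 1] (same object as result1, result2)
`print(result1)` → prints [1, 7, 1]
`print(result2)` → prints [1, 7, 1]
`print(result3)` → prints [1, 7, 1]
`print(result1 is result2)` → prints True

Answer:
[1, 7, 1]
[1, 7, 1]
[1, 7, 1]
True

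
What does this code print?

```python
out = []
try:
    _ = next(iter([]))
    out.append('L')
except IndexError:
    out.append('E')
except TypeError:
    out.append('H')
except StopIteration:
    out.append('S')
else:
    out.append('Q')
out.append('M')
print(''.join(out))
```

Execution trace: 'S' (except StopIteration) → 'M' (after the try/except). Output: SM

Answer: SM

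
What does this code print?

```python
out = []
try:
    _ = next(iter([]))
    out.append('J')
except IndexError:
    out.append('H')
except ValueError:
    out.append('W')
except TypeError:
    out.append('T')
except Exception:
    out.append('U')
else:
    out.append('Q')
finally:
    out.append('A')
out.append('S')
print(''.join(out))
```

Execution trace: 'U' (except Exception) → 'A' (finally) → 'S' (after the try/except). Output: UAS

Answer: UAS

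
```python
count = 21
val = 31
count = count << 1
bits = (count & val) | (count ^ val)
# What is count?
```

Trace:
`count = 21` → count = 21
`val = 31` → val = 31
`count = count << 1` → count = 42
`bits = (count & val) | (count ^ val)` → bits = 63
So count = 42

Answer: 42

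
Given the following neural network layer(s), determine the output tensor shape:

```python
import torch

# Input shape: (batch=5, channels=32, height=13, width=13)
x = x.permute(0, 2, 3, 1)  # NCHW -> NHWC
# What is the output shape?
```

Input: (5, 32, 13, 13) -> Output: (5, 13, 13, 32)

Answer: (5, 13, 13, 32)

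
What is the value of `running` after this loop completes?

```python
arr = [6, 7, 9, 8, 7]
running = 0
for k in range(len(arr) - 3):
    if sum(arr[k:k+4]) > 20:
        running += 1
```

Count windows with sum > 20
`running` takes the values: 0 → 1 → 2

Answer: 2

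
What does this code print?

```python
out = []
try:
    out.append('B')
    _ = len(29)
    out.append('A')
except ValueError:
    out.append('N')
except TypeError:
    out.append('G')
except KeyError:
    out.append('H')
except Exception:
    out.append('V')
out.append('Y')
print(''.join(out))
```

Execution trace: 'B' (try body) → 'G' (except TypeError) → 'Y' (after the try/except). Output: BGY

Answer: BGY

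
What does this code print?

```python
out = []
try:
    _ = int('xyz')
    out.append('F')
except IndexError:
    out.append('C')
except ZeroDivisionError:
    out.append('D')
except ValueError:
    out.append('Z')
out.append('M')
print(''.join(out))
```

Execution trace: 'Z' (except ValueError) → 'M' (after the try/except). Output: ZM

Answer: ZM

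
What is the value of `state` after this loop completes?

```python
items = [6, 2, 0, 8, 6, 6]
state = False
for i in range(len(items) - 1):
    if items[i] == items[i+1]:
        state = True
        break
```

Check consecutive duplicates in [6, 2, 0, 8, 6, 6]
`state` takes the values: False → True

Answer: True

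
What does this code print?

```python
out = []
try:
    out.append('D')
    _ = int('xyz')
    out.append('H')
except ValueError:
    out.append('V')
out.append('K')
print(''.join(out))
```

Execution trace: 'D' (try body) → 'V' (except ValueError) → 'K' (after the try/except). Output: DVK

Answer: DVK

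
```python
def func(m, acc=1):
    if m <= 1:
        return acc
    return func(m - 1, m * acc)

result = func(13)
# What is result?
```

Accumulator trace (n, acc): (13, 1) -> (12, 13) -> (11, 156) -> (10, 1716) -> (9, 17160) -> (8, 154440) -> (7, 1235520) -> (6, 8648640) -> (5, 51891840) -> (4, 259459200) -> (3, 1037836800) -> (2, 3113510400) -> (1, 6227020800) -> return 6227020800

Answer: 6227020800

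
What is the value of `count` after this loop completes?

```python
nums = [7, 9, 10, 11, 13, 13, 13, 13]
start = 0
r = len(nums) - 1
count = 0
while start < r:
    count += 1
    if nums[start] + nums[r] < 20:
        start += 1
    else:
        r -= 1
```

Steps to find pair summing to 20
`count` takes the values: 0 → 1 → 2 → 3 → 4 → 5 → 6 → 7

Answer: 7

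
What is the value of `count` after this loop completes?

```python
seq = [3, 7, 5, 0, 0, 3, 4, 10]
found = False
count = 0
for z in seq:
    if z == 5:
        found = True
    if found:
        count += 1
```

Count elements after first 5 in [3, 7, 5, 0, 0, 3, 4, 10]
`count` takes the values: 0 → 1 → 2 → 3 → 4 → 5 → 6

Answer: 6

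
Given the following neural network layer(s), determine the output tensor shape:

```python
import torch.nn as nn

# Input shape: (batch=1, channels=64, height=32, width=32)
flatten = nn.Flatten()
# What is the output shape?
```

Input: (1, 64, 32, 32) -> Output: (1, 65536)

Answer: (1, 65536)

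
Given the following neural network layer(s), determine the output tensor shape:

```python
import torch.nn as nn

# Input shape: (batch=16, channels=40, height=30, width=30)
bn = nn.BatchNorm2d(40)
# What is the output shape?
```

Input: (16, 40, 30, 30) -> Output: (16, 40, 30, 30)

Answer: (16, 40, 30, 30)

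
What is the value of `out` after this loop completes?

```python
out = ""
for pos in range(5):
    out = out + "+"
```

Repeat '+' 5 times
`out` takes the values: "" → "+" → "++" → "+++" → "++++" → "+++++"

Answer: "+++++"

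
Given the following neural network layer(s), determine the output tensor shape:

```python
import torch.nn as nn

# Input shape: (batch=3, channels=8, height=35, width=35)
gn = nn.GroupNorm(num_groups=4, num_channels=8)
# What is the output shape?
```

Input: (3, 8, 35, 35) -> Output: (3, 8, 35, 35)

Answer: (3, 8, 35, 35)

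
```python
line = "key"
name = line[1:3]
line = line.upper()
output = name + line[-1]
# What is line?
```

Trace:
`line = "key"` → line = 'key'
`name = line[1:3]` → name = 'ey'
`line = line.upper()` → line = 'KEY'
`output = name + line[-1]` → output = 'eyY'
So line = 'KEY'

Answer: 'KEY'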